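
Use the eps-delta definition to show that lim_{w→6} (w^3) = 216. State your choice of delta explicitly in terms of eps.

Suppose eps > 0. We seek delta > 0 with 0 < |w − 6| < delta ⇒ |w^3 − 216| < eps.
Factor: w^3 − 216 = (w − 6)(w^2 + 6w + 36), so |w^3 − 216| = |w − 6|·|w^2 + 6w + 36|.
Impose delta ≤ 1 so that |w| < 7; then |w^2 + 6w + 36| ≤ 127.
Hence |w^3 − 216| ≤ 127|w − 6|, which is < eps once |w − 6| < eps/127.
Take delta = min(1, eps/127). If 0 < |w − 6| < delta then both bounds hold and |w^3 − 216| ≤ 127|w − 6| < 127·(eps/127) = eps.

delta = min(1, eps/127)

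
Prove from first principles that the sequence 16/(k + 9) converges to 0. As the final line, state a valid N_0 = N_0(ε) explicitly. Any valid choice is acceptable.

Let ε > 0 be given. For k ≥ 1, |16/(k + 9) − 0| = 16/(k + 9) ≤ 16/k.
We need 16/k < ε, i.e. k > 16/ε.
Take N_0 = 16/ε. If k > N_0 then |16/(k + 9)| ≤ 16/k < ε.

N_0 = 16/ε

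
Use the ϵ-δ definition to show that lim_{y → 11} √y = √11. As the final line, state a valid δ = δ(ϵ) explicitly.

Fix ϵ > 0. We want δ > 0 such that 0 < |y − 11| < δ implies |√y − √11| < ϵ.
Rationalise: √y − √11 = (y − 11)/(√y + √11), so |√y − √11| = |y − 11|/(√y + √11).
Restrict δ ≤ 11 so that |y − 11| < 11 forces y > 0, and then √y + √11 > √11.
Hence |√y − √11| < |y − 11|/√11, which is < ϵ once |y − 11| < √11·ϵ.
Take δ = min(11, √11·ϵ). If 0 < |y − 11| < δ then y > 0 and |√y − √11| < |y − 11|/√11 < ϵ.

δ = min(11, √11·ϵ)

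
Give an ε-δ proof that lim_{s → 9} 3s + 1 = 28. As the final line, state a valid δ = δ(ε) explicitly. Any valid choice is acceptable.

Let ε > 0 be given. We need δ > 0 so that 0 < |s − 9| < δ implies |(3s + 1) − 28| < ε.
Since (3s + 1) − 28 = 3(s − 9), we have |(3s + 1) − 28| = 3|s − 9|.
So 3|s − 9| < ε exactly when |s − 9| < ε/3.
Take δ = ε/3. If 0 < |s − 9| < δ then |(3s + 1) − 28| = 3|s − 9| < 3·(ε/3) = ε.

δ = ε/3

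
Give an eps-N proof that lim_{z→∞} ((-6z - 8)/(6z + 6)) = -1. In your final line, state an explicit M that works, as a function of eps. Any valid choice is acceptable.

Let eps > 0. We seek M > 0 such that z > M implies |(-6z - 8)/(6z + 6) + 1| < eps.
(-6z - 8)/(6z + 6) + 1 = (6(-6z - 8) − (-6)(6z + 6)) / (6(6z + 6)) = -12/(6(6z + 6)).
For z > 0 we have 6z + 6 > 6z, so |(-6z - 8)/(6z + 6) + 1| = 12/(6(6z + 6)) < 12/(6·6z) = (1/3)/z.
Thus |(-6z - 8)/(6z + 6) + 1| < eps whenever z > (1/3)/eps.
Take M = (1/3)/eps. If z > M then |(-6z - 8)/(6z + 6) + 1| < (1/3)/z < eps.

M = (1/3)/eps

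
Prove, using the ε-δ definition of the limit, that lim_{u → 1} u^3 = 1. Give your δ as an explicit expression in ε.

Suppose ε > 0. We seek δ > 0 with 0 < |u − 1| < δ ⇒ |u^3 − 1| < ε.
Factor: u^3 − 1 = (u − 1)(u^2 + u + 1), so |u^3 − 1| = |u − 1|·|u^2 + u + 1|.
Impose δ ≤ 1 so that |u| < 2; then |u^2 + u + 1| ≤ 7.
Hence |u^3 − 1| ≤ 7|u − 1|, which is < ε once |u − 1| < ε/7.
Take δ = min(1, ε/7). If 0 < |u − 1| < δ then both bounds hold and |u^3 − 1| ≤ 7|u − 1| < 7·(ε/7) = ε.

δ = min(1, ε/7)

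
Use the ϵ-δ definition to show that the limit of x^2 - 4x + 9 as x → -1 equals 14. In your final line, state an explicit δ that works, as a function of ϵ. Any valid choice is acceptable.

Fix ϵ > 0. We want δ > 0 such that 0 < |x + 1| < δ implies |(x^2 - 4x + 9) − 14| < ϵ.
(x^2 - 4x + 9) − 14 = x^2 - 4x - 5 = (x + 1)(x - 5).
So |(x^2 - 4x + 9) − 14| = |x + 1|·|x - 5|.
Assume first that |x + 1| < 1, so |x| < 2. Then |x - 5| ≤ 2 + 5 = 7.
Hence |(x^2 - 4x + 9) − 14| ≤ 7|x + 1| < ϵ provided |x + 1| < ϵ/7.
Choosing δ = min(1, ϵ/7) ensures both conditions, hence |(x^2 - 4x + 9) − 14| < ϵ.

δ = min(1, ϵ/7)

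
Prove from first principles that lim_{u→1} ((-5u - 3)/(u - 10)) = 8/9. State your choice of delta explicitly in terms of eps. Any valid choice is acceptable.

Let eps > 0 be given. We want delta > 0 with 0 < |u − 1| < delta ⇒ |(-5u - 3)/(u - 10) − (8/9)| < eps.
Combining over a common denominator, (-5u - 3)/(u - 10) − (8/9) = [(-5u - 3)·(-9) − (-8)·(u - 10)] / [(-9)·(u - 10)] = 53(u − 1) / ((-9)(u - 10)).
So |(-5u - 3)/(u - 10) − (8/9)| = 53|u − 1| / (9·|u − 10|).
Restrict delta ≤ 9/2. Then |u − 1| < 9/2 gives |u − 10| = |(u − 1) + (-9)| ≥ 9 − 9/2 = 9/2.
Hence |(-5u - 3)/(u - 10) − (8/9)| < 53|u − 1|/(9·(9/2)) = (106/81)|u − 1|, which is < eps once |u − 1| < (81/106)eps.
Take delta = min(9/2, (81/106)eps). Then 0 < |u − 1| < delta forces both bounds, so |(-5u - 3)/(u - 10) − (8/9)| < eps.

delta = min(9/2, (81/106)eps)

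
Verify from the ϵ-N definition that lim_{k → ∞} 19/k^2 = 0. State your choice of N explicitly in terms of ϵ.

Let ϵ > 0. For k ≥ 1, |19/k^2 − 0| = 19/k^2.
19/k^2 < ϵ ⇔ k^2 > 19/ϵ ⇔ k > (19/ϵ)^{1/2}.
Take N = (19/ϵ)^{1/2}. Then k > N implies 19/k^2 < ϵ.

N = (19/ϵ)^{1/2}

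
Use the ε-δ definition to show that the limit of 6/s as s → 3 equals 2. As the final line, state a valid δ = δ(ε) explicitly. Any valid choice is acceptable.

δ = min(3/2, (3/4)ε)

Suppose ε > 0. We seek δ > 0 such that 0 < |s − 3| < δ implies |6/s − 2| < ε.
|6/s − 2| = 6·|3 − s|/(3·|s|) = 6|s − 3|/(3|s|).
Require δ ≤ 3/2 so that |s| > 3 − 3/2 = 3/2, hence 3|s| > 9/2.
Then |6/s − 2| < 6|s − 3|/(9/2), which is < ε when |s − 3| < (3/4)ε.
Take δ = min(3/2, (3/4)ε). Then 0 < |s − 3| < δ gives both |s − 3| < 3/2 and |s − 3| < (3/4)ε, so |6/s − 2| < ε.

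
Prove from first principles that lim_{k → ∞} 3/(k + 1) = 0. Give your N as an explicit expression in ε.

Let ε > 0 be given. For k ≥ 1, |3/(k + 1) − 0| = 3/(k + 1) ≤ 3/k.
We need 3/k < ε, i.e. k > 3/ε.
Take N = 3/ε. If k > N then |3/(k + 1)| ≤ 3/k < ε.

N = 3/ε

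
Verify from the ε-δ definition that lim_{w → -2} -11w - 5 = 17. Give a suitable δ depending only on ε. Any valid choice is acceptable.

δ = ε/11

Let ε > 0 be given. We need δ > 0 so that 0 < |w + 2| < δ implies |(-11w - 5) − 17| < ε.
|(-11w - 5) − 17| = |-11w - 22| = 11|w + 2|.
Thus it suffices that |w + 2| < ε/11.
Take δ = ε/11. If 0 < |w + 2| < δ then |(-11w - 5) − 17| = 11|w + 2| < 11·(ε/11) = ε.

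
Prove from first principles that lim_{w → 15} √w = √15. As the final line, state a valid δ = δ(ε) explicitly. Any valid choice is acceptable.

δ = min(15, √15·ε)

Suppose ε > 0. We want δ > 0 such that 0 < |w − 15| < δ implies |√w − √15| < ε.
Multiplying by the conjugate, |√w − √15| = |w − 15|/(√w + √15).
Restrict δ ≤ 15 so that |w − 15| < 15 forces w > 0, and then √w + √15 > √15.
Hence |√w − √15| < |w − 15|/√15, which is < ε once |w − 15| < √15·ε.
Take δ = min(15, √15·ε). If 0 < |w − 15| < δ then w > 0 and |√w − √15| < |w − 15|/√15 < ε.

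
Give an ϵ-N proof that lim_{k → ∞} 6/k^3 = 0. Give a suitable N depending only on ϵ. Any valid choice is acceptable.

N = (6/ϵ)^{1/3}

Fix ϵ > 0. For k ≥ 1, |6/k^3 − 0| = 6/k^3.
6/k^3 < ϵ ⇔ k^3 > 6/ϵ ⇔ k > (6/ϵ)^{1/3}.
Take N = (6/ϵ)^{1/3}. Then k > N implies 6/k^3 < ϵ.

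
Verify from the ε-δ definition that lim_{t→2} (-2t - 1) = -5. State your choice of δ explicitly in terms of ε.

Let ε > 0. We need δ > 0 so that 0 < |t − 2| < δ implies |(-2t - 1) + 5| < ε.
|(-2t - 1) + 5| = |-2t + 4| = 2|t − 2|.
So 2|t − 2| < ε exactly when |t − 2| < ε/2.
Take δ = ε/2. If 0 < |t − 2| < δ then |(-2t - 1) + 5| = 2|t − 2| < 2·(ε/2) = ε.

δ = ε/2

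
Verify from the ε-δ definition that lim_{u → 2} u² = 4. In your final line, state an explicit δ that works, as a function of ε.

Fix ε > 0. We seek δ > 0 with 0 < |u − 2| < δ ⇒ |u² − 4| < ε.
Factor: u² − 4 = (u − 2)(u + 2), so |u² − 4| = |u − 2|·|u + 2|.
Restrict δ ≤ 1. Then |u − 2| < 1 gives |u| < 3, so by the triangle inequality |u + 2| ≤ 3 + 2 = 5.
Hence |u² − 4| ≤ 5|u − 2|, which is < ε once |u − 2| < ε/5.
Take δ = min(1, ε/5). If 0 < |u − 2| < δ then both bounds hold and |u² − 4| ≤ 5|u − 2| < 5·(ε/5) = ε.

δ = min(1, ε/5)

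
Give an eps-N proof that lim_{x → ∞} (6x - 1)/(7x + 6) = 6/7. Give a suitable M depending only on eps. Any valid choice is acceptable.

M = (43/49)/eps

Fix eps > 0. We seek M > 0 such that x > M implies |(6x - 1)/(7x + 6) − (6/7)| < eps.
(6x - 1)/(7x + 6) − (6/7) = (7(6x - 1) − 6(7x + 6)) / (7(7x + 6)) = -43/(7(7x + 6)).
For x > 0 we have 7x + 6 > 7x, so |(6x - 1)/(7x + 6) − (6/7)| = 43/(7(7x + 6)) < 43/(7·7x) = (43/49)/x.
Thus |(6x - 1)/(7x + 6) − (6/7)| < eps whenever x > (43/49)/eps.
Take M = (43/49)/eps. If x > M then |(6x - 1)/(7x + 6) − (6/7)| < (43/49)/x < eps.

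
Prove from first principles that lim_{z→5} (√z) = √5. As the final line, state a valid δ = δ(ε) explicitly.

Suppose ε > 0. We want δ > 0 such that 0 < |z − 5| < δ implies |√z − √5| < ε.
Multiplying by the conjugate, |√z − √5| = |z − 5|/(√z + √5).
Restrict δ ≤ 5 so that |z − 5| < 5 forces z > 0, and then √z + √5 > √5.
Hence |√z − √5| < |z − 5|/√5, which is < ε once |z − 5| < √5·ε.
Take δ = min(5, √5·ε). If 0 < |z − 5| < δ then z > 0 and |√z − √5| < |z − 5|/√5 < ε.

δ = min(5, √5·ε)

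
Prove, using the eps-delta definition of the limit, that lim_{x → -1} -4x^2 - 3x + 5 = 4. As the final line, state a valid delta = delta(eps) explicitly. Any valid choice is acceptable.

delta = min(1, eps/9)

Suppose eps > 0. We want delta > 0 such that 0 < |x + 1| < delta implies |(-4x^2 - 3x + 5) − 4| < eps.
(-4x^2 - 3x + 5) − 4 = -4x^2 - 3x + 1 = (x + 1)(-4x + 1).
So |(-4x^2 - 3x + 5) − 4| = |x + 1|·|-4x + 1|.
Require delta ≤ 1. Then |x + 1| < 1 gives |x| < 2, and by the triangle inequality |-4x + 1| ≤ 4·2 + 1 = 9.
Hence |(-4x^2 - 3x + 5) − 4| ≤ 9|x + 1| < eps provided |x + 1| < eps/9.
Choosing delta = min(1, eps/9) ensures both conditions, hence |(-4x^2 - 3x + 5) − 4| < eps.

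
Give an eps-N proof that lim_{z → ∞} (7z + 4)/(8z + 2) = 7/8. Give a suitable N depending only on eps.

N = (9/32)/eps

Fix eps > 0. We seek N > 0 such that z > N implies |(7z + 4)/(8z + 2) − (7/8)| < eps.
(7z + 4)/(8z + 2) − (7/8) = (8(7z + 4) − 7(8z + 2)) / (8(8z + 2)) = 18/(8(8z + 2)).
For z > 0 we have 8z + 2 > 8z, so |(7z + 4)/(8z + 2) − (7/8)| = 18/(8(8z + 2)) < 18/(8·8z) = (9/32)/z.
Thus |(7z + 4)/(8z + 2) − (7/8)| < eps whenever z > (9/32)/eps.
Take N = (9/32)/eps. If z > N then |(7z + 4)/(8z + 2) − (7/8)| < (9/32)/z < eps.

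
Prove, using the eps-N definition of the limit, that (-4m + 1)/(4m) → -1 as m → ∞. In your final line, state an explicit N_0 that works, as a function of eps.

Let eps > 0 be given. For m ≥ 1, |(-4m + 1)/(4m) + 1| = |4|/(4(4m)) = 4/(4(4m)).
Since 4m ≥ 4m for m ≥ 1, this is ≤ 4/(4·4m) = (1/4)/m.
So |(-4m + 1)/(4m) + 1| < eps whenever m > (1/4)/eps.
Take N_0 = (1/4)/eps. If m > N_0 then |(-4m + 1)/(4m) + 1| ≤ (1/4)/m < eps.

N_0 = (1/4)/eps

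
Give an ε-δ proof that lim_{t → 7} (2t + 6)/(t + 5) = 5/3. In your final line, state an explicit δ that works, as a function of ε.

δ = min(6, 18ε)

Fix ε > 0. We want δ > 0 with 0 < |t − 7| < δ ⇒ |(2t + 6)/(t + 5) − (5/3)| < ε.
Combining over a common denominator, (2t + 6)/(t + 5) − (5/3) = [(2t + 6)·12 − 20·(t + 5)] / [12·(t + 5)] = 4(t − 7) / (12(t + 5)).
So |(2t + 6)/(t + 5) − (5/3)| = 4|t − 7| / (12·|t + 5|).
Require δ ≤ 6, so |t + 5| ≥ |12| − |t − 7| > 12 − 6 = 6.
Hence |(2t + 6)/(t + 5) − (5/3)| < 4|t − 7|/(12·6) = (1/18)|t − 7|, which is < ε once |t − 7| < 18ε.
Take δ = min(6, 18ε). Then 0 < |t − 7| < δ forces both bounds, so |(2t + 6)/(t + 5) − (5/3)| < ε.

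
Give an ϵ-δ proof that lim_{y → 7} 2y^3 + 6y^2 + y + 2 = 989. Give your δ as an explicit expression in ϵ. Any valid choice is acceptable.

Let ϵ > 0 be given. We want δ > 0 such that 0 < |y − 7| < δ implies |(2y^3 + 6y^2 + y + 2) − 989| < ϵ.
(2y^3 + 6y^2 + y + 2) − 989 = 2y^3 + 6y^2 + y - 987 = (y − 7)(2y^2 + 20y + 141).
So |(2y^3 + 6y^2 + y + 2) − 989| = |y − 7|·|2y^2 + 20y + 141|.
Require δ ≤ 1. Then |y − 7| < 1 gives |y| < 8, and by the triangle inequality |2y^2 + 20y + 141| ≤ 2·8^2 + 20·8 + 141 = 429.
Hence |(2y^3 + 6y^2 + y + 2) − 989| ≤ 429|y − 7| < ϵ provided |y − 7| < ϵ/429.
Take δ = min(1, ϵ/429). Then 0 < |y − 7| < δ gives both |y − 7| < 1 and |y − 7| < ϵ/429, so |(2y^3 + 6y^2 + y + 2) − 989| < ϵ.

δ = min(1, ϵ/429)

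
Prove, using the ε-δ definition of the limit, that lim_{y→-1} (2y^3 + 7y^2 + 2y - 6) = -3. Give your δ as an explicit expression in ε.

δ = min(1, ε/21)

Let ε > 0. We want δ > 0 such that 0 < |y + 1| < δ implies |(2y^3 + 7y^2 + 2y - 6) + 3| < ε.
(2y^3 + 7y^2 + 2y - 6) + 3 = 2y^3 + 7y^2 + 2y - 3 = (y + 1)(2y^2 + 5y - 3).
So |(2y^3 + 7y^2 + 2y - 6) + 3| = |y + 1|·|2y^2 + 5y - 3|.
Require δ ≤ 1. Then |y + 1| < 1 gives |y| < 2, and by the triangle inequality |2y^2 + 5y - 3| ≤ 2·2^2 + 5·2 + 3 = 21.
Hence |(2y^3 + 7y^2 + 2y - 6) + 3| ≤ 21|y + 1| < ε provided |y + 1| < ε/21.
Choosing δ = min(1, ε/21) ensures both conditions, hence |(2y^3 + 7y^2 + 2y - 6) + 3| < ε.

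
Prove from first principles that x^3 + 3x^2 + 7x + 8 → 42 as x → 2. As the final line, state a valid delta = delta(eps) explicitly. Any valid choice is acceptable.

Let eps > 0 be given. We want delta > 0 such that 0 < |x − 2| < delta implies |(x^3 + 3x^2 + 7x + 8) − 42| < eps.
(x^3 + 3x^2 + 7x + 8) − 42 = x^3 + 3x^2 + 7x - 34 = (x − 2)(x^2 + 5x + 17).
So |(x^3 + 3x^2 + 7x + 8) − 42| = |x − 2|·|x^2 + 5x + 17|.
Assume first that |x − 2| < 2, so |x| < 4. Then |x^2 + 5x + 17| ≤ 4^2 + 5·4 + 17 = 53.
Hence |(x^3 + 3x^2 + 7x + 8) − 42| ≤ 53|x − 2| < eps provided |x − 2| < eps/53.
Choosing delta = min(2, eps/53) ensures both conditions, hence |(x^3 + 3x^2 + 7x + 8) − 42| < eps.

delta = min(2, eps/53)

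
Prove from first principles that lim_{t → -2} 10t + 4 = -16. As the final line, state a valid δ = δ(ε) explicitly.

δ = ε/10

Let ε > 0. We need δ > 0 so that 0 < |t + 2| < δ implies |(10t + 4) + 16| < ε.
Since (10t + 4) + 16 = 10(t + 2), we have |(10t + 4) + 16| = 10|t + 2|.
Thus it suffices that |t + 2| < ε/10.
Take δ = ε/10. If 0 < |t + 2| < δ then |(10t + 4) + 16| = 10|t + 2| < 10·(ε/10) = ε.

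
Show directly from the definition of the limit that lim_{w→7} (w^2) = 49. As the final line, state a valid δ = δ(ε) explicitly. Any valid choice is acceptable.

δ = min(1, ε/15)

Let ε > 0. We seek δ > 0 with 0 < |w − 7| < δ ⇒ |w^2 − 49| < ε.
Factor: w^2 − 49 = (w − 7)(w + 7), so |w^2 − 49| = |w − 7|·|w + 7|.
Restrict δ ≤ 1. Then |w − 7| < 1 gives |w| < 8, so by the triangle inequality |w + 7| ≤ 8 + 7 = 15.
Hence |w^2 − 49| ≤ 15|w − 7|, which is < ε once |w − 7| < ε/15.
Take δ = min(1, ε/15). If 0 < |w − 7| < δ then both bounds hold and |w^2 − 49| ≤ 15|w − 7| < 15·(ε/15) = ε.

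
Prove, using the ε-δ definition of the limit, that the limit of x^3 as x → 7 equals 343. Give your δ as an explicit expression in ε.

δ = min(2, ε/193)

Let ε > 0. We seek δ > 0 with 0 < |x − 7| < δ ⇒ |x^3 − 343| < ε.
Factor: x^3 − 343 = (x − 7)(x^2 + 7x + 49), so |x^3 − 343| = |x − 7|·|x^2 + 7x + 49|.
Impose δ ≤ 2 so that |x| < 9; then |x^2 + 7x + 49| ≤ 193.
Hence |x^3 − 343| ≤ 193|x − 7|, which is < ε once |x − 7| < ε/193.
Take δ = min(2, ε/193). If 0 < |x − 7| < δ then both bounds hold and |x^3 − 343| ≤ 193|x − 7| < 193·(ε/193) = ε.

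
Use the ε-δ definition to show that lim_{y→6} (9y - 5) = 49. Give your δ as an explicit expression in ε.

Let ε > 0. We need δ > 0 so that 0 < |y − 6| < δ implies |(9y - 5) − 49| < ε.
Since (9y - 5) − 49 = 9(y − 6), we have |(9y - 5) − 49| = 9|y − 6|.
Thus it suffices that |y − 6| < ε/9.
Choosing δ = ε/9 gives |(9y - 5) − 49| = 9|y − 6| < ε whenever |y − 6| < δ.

δ = ε/9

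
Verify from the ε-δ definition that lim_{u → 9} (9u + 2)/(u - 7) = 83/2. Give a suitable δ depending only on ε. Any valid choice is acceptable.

Suppose ε > 0. We want δ > 0 with 0 < |u − 9| < δ ⇒ |(9u + 2)/(u - 7) − (83/2)| < ε.
Combining over a common denominator, (9u + 2)/(u - 7) − (83/2) = [(9u + 2)·2 − 83·(u - 7)] / [2·(u - 7)] = -65(u − 9) / (2(u - 7)).
So |(9u + 2)/(u - 7) − (83/2)| = 65|u − 9| / (2·|u − 7|).
Restrict δ ≤ 1. Then |u − 9| < 1 gives |u − 7| = |(u − 9) + 2| ≥ 2 − 1 = 1.
Hence |(9u + 2)/(u - 7) − (83/2)| < 65|u − 9|/(2·1) = (65/2)|u − 9|, which is < ε once |u − 9| < (2/65)ε.
Take δ = min(1, (2/65)ε). Then 0 < |u − 9| < δ forces both bounds, so |(9u + 2)/(u - 7) − (83/2)| < ε.

δ = min(1, (2/65)ε)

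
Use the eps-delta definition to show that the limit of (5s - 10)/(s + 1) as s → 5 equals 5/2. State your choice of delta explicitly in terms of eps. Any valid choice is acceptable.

Suppose eps > 0. We want delta > 0 with 0 < |s − 5| < delta ⇒ |(5s - 10)/(s + 1) − (5/2)| < eps.
Combining over a common denominator, (5s - 10)/(s + 1) − (5/2) = [(5s - 10)·6 − 15·(s + 1)] / [6·(s + 1)] = 15(s − 5) / (6(s + 1)).
So |(5s - 10)/(s + 1) − (5/2)| = 15|s − 5| / (6·|s + 1|).
Require delta ≤ 3, so |s + 1| ≥ |6| − |s − 5| > 6 − 3 = 3.
Hence |(5s - 10)/(s + 1) − (5/2)| < 15|s − 5|/(6·3) = (5/6)|s − 5|, which is < eps once |s − 5| < (6/5)eps.
Take delta = min(3, (6/5)eps). Then 0 < |s − 5| < delta forces both bounds, so |(5s - 10)/(s + 1) − (5/2)| < eps.

delta = min(3, (6/5)eps)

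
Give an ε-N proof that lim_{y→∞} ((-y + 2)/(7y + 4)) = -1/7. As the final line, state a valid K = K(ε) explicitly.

Suppose ε > 0. We seek K > 0 such that y > K implies |(-y + 2)/(7y + 4) + 1/7| < ε.
(-y + 2)/(7y + 4) + 1/7 = (7(-y + 2) − (-1)(7y + 4)) / (7(7y + 4)) = 18/(7(7y + 4)).
For y > 0 we have 7y + 4 > 7y, so |(-y + 2)/(7y + 4) + 1/7| = 18/(7(7y + 4)) < 18/(7·7y) = (18/49)/y.
Thus |(-y + 2)/(7y + 4) + 1/7| < ε whenever y > (18/49)/ε.
Take K = (18/49)/ε. If y > K then |(-y + 2)/(7y + 4) + 1/7| < (18/49)/y < ε.

K = (18/49)/ε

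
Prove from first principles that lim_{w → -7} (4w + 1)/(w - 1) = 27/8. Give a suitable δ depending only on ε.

δ = min(4, (32/5)ε)

Fix ε > 0. We want δ > 0 with 0 < |w + 7| < δ ⇒ |(4w + 1)/(w - 1) − (27/8)| < ε.
Combining over a common denominator, (4w + 1)/(w - 1) − (27/8) = [(4w + 1)·(-8) − (-27)·(w - 1)] / [(-8)·(w - 1)] = -5(w + 7) / ((-8)(w - 1)).
So |(4w + 1)/(w - 1) − (27/8)| = 5|w + 7| / (8·|w − 1|).
Restrict δ ≤ 4. Then |w + 7| < 4 gives |w − 1| = |(w + 7) + (-8)| ≥ 8 − 4 = 4.
Hence |(4w + 1)/(w - 1) − (27/8)| < 5|w + 7|/(8·4) = (5/32)|w + 7|, which is < ε once |w + 7| < (32/5)ε.
Take δ = min(4, (32/5)ε). Then 0 < |w + 7| < δ forces both bounds, so |(4w + 1)/(w - 1) − (27/8)| < ε.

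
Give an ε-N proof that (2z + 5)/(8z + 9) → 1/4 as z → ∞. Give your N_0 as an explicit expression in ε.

N_0 = (11/32)/ε

Suppose ε > 0. We seek N_0 > 0 such that z > N_0 implies |(2z + 5)/(8z + 9) − (1/4)| < ε.
(2z + 5)/(8z + 9) − (1/4) = (8(2z + 5) − 2(8z + 9)) / (8(8z + 9)) = 22/(8(8z + 9)).
For z > 0 we have 8z + 9 > 8z, so |(2z + 5)/(8z + 9) − (1/4)| = 22/(8(8z + 9)) < 22/(8·8z) = (11/32)/z.
Thus |(2z + 5)/(8z + 9) − (1/4)| < ε whenever z > (11/32)/ε.
Take N_0 = (11/32)/ε. If z > N_0 then |(2z + 5)/(8z + 9) − (1/4)| < (11/32)/z < ε.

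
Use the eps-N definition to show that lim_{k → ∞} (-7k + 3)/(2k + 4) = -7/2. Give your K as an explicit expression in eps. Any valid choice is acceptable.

K = (17/2)/eps

Let eps > 0. For k ≥ 1, |(-7k + 3)/(2k + 4) + 7/2| = |34|/(2(2k + 4)) = 34/(2(2k + 4)).
Since 2k + 4 ≥ 2k for k ≥ 1, this is ≤ 34/(2·2k) = (17/2)/k.
So |(-7k + 3)/(2k + 4) + 7/2| < eps whenever k > (17/2)/eps.
Take K = (17/2)/eps. If k > K then |(-7k + 3)/(2k + 4) + 7/2| ≤ (17/2)/k < eps.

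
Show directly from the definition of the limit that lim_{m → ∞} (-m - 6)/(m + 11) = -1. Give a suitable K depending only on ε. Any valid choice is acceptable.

K = 5/ε

Fix ε > 0. For m ≥ 1, |(-m - 6)/(m + 11) + 1| = |5|/((m + 11)) = 5/((m + 11)).
Since m + 11 ≥ m for m ≥ 1, this is ≤ 5/(m) = 5/m.
So |(-m - 6)/(m + 11) + 1| < ε whenever m > 5/ε.
Take K = 5/ε. If m > K then |(-m - 6)/(m + 11) + 1| ≤ 5/m < ε.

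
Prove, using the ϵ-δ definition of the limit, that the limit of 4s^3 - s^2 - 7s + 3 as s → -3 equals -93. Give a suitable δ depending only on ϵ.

Fix ϵ > 0. We want δ > 0 such that 0 < |s + 3| < δ implies |(4s^3 - s^2 - 7s + 3) + 93| < ϵ.
(4s^3 - s^2 - 7s + 3) + 93 = 4s^3 - s^2 - 7s + 96 = (s + 3)(4s^2 - 13s + 32).
So |(4s^3 - s^2 - 7s + 3) + 93| = |s + 3|·|4s^2 - 13s + 32|.
Require δ ≤ 1. Then |s + 3| < 1 gives |s| < 4, and by the triangle inequality |4s^2 - 13s + 32| ≤ 4·4^2 + 13·4 + 32 = 148.
Hence |(4s^3 - s^2 - 7s + 3) + 93| ≤ 148|s + 3| < ϵ provided |s + 3| < ϵ/148.
Take δ = min(1, ϵ/148). Then 0 < |s + 3| < δ gives both |s + 3| < 1 and |s + 3| < ϵ/148, so |(4s^3 - s^2 - 7s + 3) + 93| < ϵ.

δ = min(1, ϵ/148)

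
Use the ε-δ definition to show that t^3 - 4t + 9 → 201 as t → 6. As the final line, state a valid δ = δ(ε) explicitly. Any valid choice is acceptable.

δ = min(1, ε/123)

Let ε > 0 be given. We want δ > 0 such that 0 < |t − 6| < δ implies |(t^3 - 4t + 9) − 201| < ε.
(t^3 - 4t + 9) − 201 = t^3 - 4t - 192 = (t − 6)(t^2 + 6t + 32).
So |(t^3 - 4t + 9) − 201| = |t − 6|·|t^2 + 6t + 32|.
Require δ ≤ 1. Then |t − 6| < 1 gives |t| < 7, and by the triangle inequality |t^2 + 6t + 32| ≤ 7^2 + 6·7 + 32 = 123.
Hence |(t^3 - 4t + 9) − 201| ≤ 123|t − 6| < ε provided |t − 6| < ε/123.
Take δ = min(1, ε/123). Then 0 < |t − 6| < δ gives both |t − 6| < 1 and |t − 6| < ε/123, so |(t^3 - 4t + 9) − 201| < ε.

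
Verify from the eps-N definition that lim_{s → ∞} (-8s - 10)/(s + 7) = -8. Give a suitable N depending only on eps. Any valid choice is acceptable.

Let eps > 0 be given. We seek N > 0 such that s > N implies |(-8s - 10)/(s + 7) + 8| < eps.
(-8s - 10)/(s + 7) + 8 = ((-8s - 10) − (-8)(s + 7)) / ((s + 7)) = 46/((s + 7)).
For s > 0 we have s + 7 > s, so |(-8s - 10)/(s + 7) + 8| = 46/((s + 7)) < 46/(s) = 46/s.
Thus |(-8s - 10)/(s + 7) + 8| < eps whenever s > 46/eps.
Take N = 46/eps. If s > N then |(-8s - 10)/(s + 7) + 8| < 46/s < eps.

N = 46/eps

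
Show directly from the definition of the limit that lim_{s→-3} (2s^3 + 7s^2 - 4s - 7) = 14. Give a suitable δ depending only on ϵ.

δ = min(1, ϵ/43)

Suppose ϵ > 0. We want δ > 0 such that 0 < |s + 3| < δ implies |(2s^3 + 7s^2 - 4s - 7) − 14| < ϵ.
(2s^3 + 7s^2 - 4s - 7) − 14 = 2s^3 + 7s^2 - 4s - 21 = (s + 3)(2s^2 + s - 7).
So |(2s^3 + 7s^2 - 4s - 7) − 14| = |s + 3|·|2s^2 + s - 7|.
Require δ ≤ 1. Then |s + 3| < 1 gives |s| < 4, and by the triangle inequality |2s^2 + s - 7| ≤ 2·4^2 + 4 + 7 = 43.
Hence |(2s^3 + 7s^2 - 4s - 7) − 14| ≤ 43|s + 3| < ϵ provided |s + 3| < ϵ/43.
Choosing δ = min(1, ϵ/43) ensures both conditions, hence |(2s^3 + 7s^2 - 4s - 7) − 14| < ϵ.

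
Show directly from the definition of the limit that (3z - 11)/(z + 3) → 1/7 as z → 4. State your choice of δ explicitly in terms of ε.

δ = min(7/2, (49/40)ε)

Let ε > 0 be given. We want δ > 0 with 0 < |z − 4| < δ ⇒ |(3z - 11)/(z + 3) − (1/7)| < ε.
Combining over a common denominator, (3z - 11)/(z + 3) − (1/7) = [(3z - 11)·7 − 1·(z + 3)] / [7·(z + 3)] = 20(z − 4) / (7(z + 3)).
So |(3z - 11)/(z + 3) − (1/7)| = 20|z − 4| / (7·|z + 3|).
Restrict δ ≤ 7/2. Then |z − 4| < 7/2 gives |z + 3| = |(z − 4) + 7| ≥ 7 − 7/2 = 7/2.
Hence |(3z - 11)/(z + 3) − (1/7)| < 20|z − 4|/(7·(7/2)) = (40/49)|z − 4|, which is < ε once |z − 4| < (49/40)ε.
Take δ = min(7/2, (49/40)ε). Then 0 < |z − 4| < δ forces both bounds, so |(3z - 11)/(z + 3) − (1/7)| < ε.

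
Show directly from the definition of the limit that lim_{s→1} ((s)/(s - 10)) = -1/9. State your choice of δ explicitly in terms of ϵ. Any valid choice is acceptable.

Let ϵ > 0. We want δ > 0 with 0 < |s − 1| < δ ⇒ |(s)/(s - 10) + 1/9| < ϵ.
Combining over a common denominator, (s)/(s - 10) + 1/9 = [(s)·(-9) − 1·(s - 10)] / [(-9)·(s - 10)] = -10(s − 1) / ((-9)(s - 10)).
So |(s)/(s - 10) + 1/9| = 10|s − 1| / (9·|s − 10|).
Require δ ≤ 9/2, so |s − 10| ≥ |-9| − |s − 1| > 9 − 9/2 = 9/2.
Hence |(s)/(s - 10) + 1/9| < 10|s − 1|/(9·(9/2)) = (20/81)|s − 1|, which is < ϵ once |s − 1| < (81/20)ϵ.
Take δ = min(9/2, (81/20)ϵ). Then 0 < |s − 1| < δ forces both bounds, so |(s)/(s - 10) + 1/9| < ϵ.

δ = min(9/2, (81/20)ϵ)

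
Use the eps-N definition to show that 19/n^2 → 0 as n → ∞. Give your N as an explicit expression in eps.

N = (19/eps)^{1/2}

Fix eps > 0. For n ≥ 1, |19/n^2 − 0| = 19/n^2.
19/n^2 < eps ⇔ n^2 > 19/eps ⇔ n > (19/eps)^{1/2}.
Take N = (19/eps)^{1/2}. Then n > N implies 19/n^2 < eps.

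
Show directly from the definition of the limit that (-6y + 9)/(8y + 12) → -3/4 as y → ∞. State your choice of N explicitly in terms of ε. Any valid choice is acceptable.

Let ε > 0 be given. We seek N > 0 such that y > N implies |(-6y + 9)/(8y + 12) + 3/4| < ε.
(-6y + 9)/(8y + 12) + 3/4 = (8(-6y + 9) − (-6)(8y + 12)) / (8(8y + 12)) = 144/(8(8y + 12)).
For y > 0 we have 8y + 12 > 8y, so |(-6y + 9)/(8y + 12) + 3/4| = 144/(8(8y + 12)) < 144/(8·8y) = (9/4)/y.
Thus |(-6y + 9)/(8y + 12) + 3/4| < ε whenever y > (9/4)/ε.
Take N = (9/4)/ε. If y > N then |(-6y + 9)/(8y + 12) + 3/4| < (9/4)/y < ε.

N = (9/4)/ε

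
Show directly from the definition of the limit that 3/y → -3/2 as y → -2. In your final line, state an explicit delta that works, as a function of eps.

delta = min(1, (2/3)eps)

Suppose eps > 0. We seek delta > 0 such that 0 < |y + 2| < delta implies |3/y + 3/2| < eps.
|3/y + 3/2| = 3·|-2 − y|/(2·|y|) = 3|y + 2|/(2|y|).
Require delta ≤ 1 so that |y| > 2 − 1 = 1, hence 2|y| > 2.
Then |3/y + 3/2| < 3|y + 2|/2, which is < eps when |y + 2| < (2/3)eps.
Take delta = min(1, (2/3)eps). Then 0 < |y + 2| < delta gives both |y + 2| < 1 and |y + 2| < (2/3)eps, so |3/y + 3/2| < eps.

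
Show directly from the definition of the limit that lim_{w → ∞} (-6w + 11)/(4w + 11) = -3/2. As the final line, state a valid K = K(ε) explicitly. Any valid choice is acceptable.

Let ε > 0. We seek K > 0 such that w > K implies |(-6w + 11)/(4w + 11) + 3/2| < ε.
(-6w + 11)/(4w + 11) + 3/2 = (4(-6w + 11) − (-6)(4w + 11)) / (4(4w + 11)) = 110/(4(4w + 11)).
For w > 0 we have 4w + 11 > 4w, so |(-6w + 11)/(4w + 11) + 3/2| = 110/(4(4w + 11)) < 110/(4·4w) = (55/8)/w.
Thus |(-6w + 11)/(4w + 11) + 3/2| < ε whenever w > (55/8)/ε.
Take K = (55/8)/ε. If w > K then |(-6w + 11)/(4w + 11) + 3/2| < (55/8)/w < ε.

K = (55/8)/ε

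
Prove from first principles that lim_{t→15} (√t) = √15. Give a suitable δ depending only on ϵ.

δ = min(15, √15·ϵ)

Let ϵ > 0 be given. We want δ > 0 such that 0 < |t − 15| < δ implies |√t − √15| < ϵ.
Rationalise: √t − √15 = (t − 15)/(√t + √15), so |√t − √15| = |t − 15|/(√t + √15).
Restrict δ ≤ 15 so that |t − 15| < 15 forces t > 0, and then √t + √15 > √15.
Hence |√t − √15| < |t − 15|/√15, which is < ϵ once |t − 15| < √15·ϵ.
Take δ = min(15, √15·ϵ). If 0 < |t − 15| < δ then t > 0 and |√t − √15| < |t − 15|/√15 < ϵ.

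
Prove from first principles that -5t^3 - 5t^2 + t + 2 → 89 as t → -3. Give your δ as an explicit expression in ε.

δ = min(1, ε/149)

Fix ε > 0. We want δ > 0 such that 0 < |t + 3| < δ implies |(-5t^3 - 5t^2 + t + 2) − 89| < ε.
(-5t^3 - 5t^2 + t + 2) − 89 = -5t^3 - 5t^2 + t - 87 = (t + 3)(-5t^2 + 10t - 29).
So |(-5t^3 - 5t^2 + t + 2) − 89| = |t + 3|·|-5t^2 + 10t - 29|.
Assume first that |t + 3| < 1, so |t| < 4. Then |-5t^2 + 10t - 29| ≤ 5·4^2 + 10·4 + 29 = 149.
Hence |(-5t^3 - 5t^2 + t + 2) − 89| ≤ 149|t + 3| < ε provided |t + 3| < ε/149.
Take δ = min(1, ε/149). Then 0 < |t + 3| < δ gives both |t + 3| < 1 and |t + 3| < ε/149, so |(-5t^3 - 5t^2 + t + 2) − 89| < ε.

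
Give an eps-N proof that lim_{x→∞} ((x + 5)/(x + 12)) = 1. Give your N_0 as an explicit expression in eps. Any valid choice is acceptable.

N_0 = 7/eps

Let eps > 0 be given. We seek N_0 > 0 such that x > N_0 implies |(x + 5)/(x + 12) − 1| < eps.
(x + 5)/(x + 12) − 1 = ((x + 5) − (x + 12)) / ((x + 12)) = -7/((x + 12)).
For x > 0 we have x + 12 > x, so |(x + 5)/(x + 12) − 1| = 7/((x + 12)) < 7/(x) = 7/x.
Thus |(x + 5)/(x + 12) − 1| < eps whenever x > 7/eps.
Take N_0 = 7/eps. If x > N_0 then |(x + 5)/(x + 12) − 1| < 7/x < eps.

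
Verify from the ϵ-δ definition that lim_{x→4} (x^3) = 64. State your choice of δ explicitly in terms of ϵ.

Let ϵ > 0 be given. We seek δ > 0 with 0 < |x − 4| < δ ⇒ |x^3 − 64| < ϵ.
Factor: x^3 − 64 = (x − 4)(x^2 + 4x + 16), so |x^3 − 64| = |x − 4|·|x^2 + 4x + 16|.
Impose δ ≤ 1 so that |x| < 5; then |x^2 + 4x + 16| ≤ 61.
Hence |x^3 − 64| ≤ 61|x − 4|, which is < ϵ once |x − 4| < ϵ/61.
Take δ = min(1, ϵ/61). If 0 < |x − 4| < δ then both bounds hold and |x^3 − 64| ≤ 61|x − 4| < 61·(ϵ/61) = ϵ.

δ = min(1, ϵ/61)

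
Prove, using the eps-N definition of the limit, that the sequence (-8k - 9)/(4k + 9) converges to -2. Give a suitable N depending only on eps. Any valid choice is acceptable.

Suppose eps > 0. For k ≥ 1, |(-8k - 9)/(4k + 9) + 2| = |36|/(4(4k + 9)) = 36/(4(4k + 9)).
Since 4k + 9 ≥ 4k for k ≥ 1, this is ≤ 36/(4·4k) = (9/4)/k.
So |(-8k - 9)/(4k + 9) + 2| < eps whenever k > (9/4)/eps.
Take N = (9/4)/eps. If k > N then |(-8k - 9)/(4k + 9) + 2| ≤ (9/4)/k < eps.

N = (9/4)/eps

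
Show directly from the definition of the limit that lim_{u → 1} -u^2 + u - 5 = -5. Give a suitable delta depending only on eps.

Let eps > 0 be given. We want delta > 0 such that 0 < |u − 1| < delta implies |(-u^2 + u - 5) + 5| < eps.
(-u^2 + u - 5) + 5 = -u^2 + u = (u − 1)(-u).
So |(-u^2 + u - 5) + 5| = |u − 1|·|-u|.
Require delta ≤ 1. Then |u − 1| < 1 gives |u| < 2, and by the triangle inequality |-u| ≤ 2 = 2.
Hence |(-u^2 + u - 5) + 5| ≤ 2|u − 1| < eps provided |u − 1| < eps/2.
Take delta = min(1, eps/2). Then 0 < |u − 1| < delta gives both |u − 1| < 1 and |u − 1| < eps/2, so |(-u^2 + u - 5) + 5| < eps.

delta = min(1, eps/2)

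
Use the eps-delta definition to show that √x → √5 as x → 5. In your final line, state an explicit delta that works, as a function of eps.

Let eps > 0. We want delta > 0 such that 0 < |x − 5| < delta implies |√x − √5| < eps.
Multiplying by the conjugate, |√x − √5| = |x − 5|/(√x + √5).
Restrict delta ≤ 5 so that |x − 5| < 5 forces x > 0, and then √x + √5 > √5.
Hence |√x − √5| < |x − 5|/√5, which is < eps once |x − 5| < √5·eps.
Take delta = min(5, √5·eps). If 0 < |x − 5| < delta then x > 0 and |√x − √5| < |x − 5|/√5 < eps.

delta = min(5, √5·eps)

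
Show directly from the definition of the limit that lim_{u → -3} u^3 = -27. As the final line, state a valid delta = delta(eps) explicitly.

Let eps > 0. We seek delta > 0 with 0 < |u + 3| < delta ⇒ |u^3 + 27| < eps.
Factor: u^3 + 27 = (u + 3)(u^2 - 3u + 9), so |u^3 + 27| = |u + 3|·|u^2 - 3u + 9|.
Impose delta ≤ 1 so that |u| < 4; then |u^2 - 3u + 9| ≤ 37.
Hence |u^3 + 27| ≤ 37|u + 3|, which is < eps once |u + 3| < eps/37.
Take delta = min(1, eps/37). If 0 < |u + 3| < delta then both bounds hold and |u^3 + 27| ≤ 37|u + 3| < 37·(eps/37) = eps.

delta = min(1, eps/37)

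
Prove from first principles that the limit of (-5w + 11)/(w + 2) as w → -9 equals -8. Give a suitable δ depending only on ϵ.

Let ϵ > 0. We want δ > 0 with 0 < |w + 9| < δ ⇒ |(-5w + 11)/(w + 2) + 8| < ϵ.
Combining over a common denominator, (-5w + 11)/(w + 2) + 8 = [(-5w + 11)·(-7) − 56·(w + 2)] / [(-7)·(w + 2)] = -21(w + 9) / ((-7)(w + 2)).
So |(-5w + 11)/(w + 2) + 8| = 21|w + 9| / (7·|w + 2|).
Require δ ≤ 7/2, so |w + 2| ≥ |-7| − |w + 9| > 7 − 7/2 = 7/2.
Hence |(-5w + 11)/(w + 2) + 8| < 21|w + 9|/(7·(7/2)) = (6/7)|w + 9|, which is < ϵ once |w + 9| < (7/6)ϵ.
Take δ = min(7/2, (7/6)ϵ). Then 0 < |w + 9| < δ forces both bounds, so |(-5w + 11)/(w + 2) + 8| < ϵ.

δ = min(7/2, (7/6)ϵ)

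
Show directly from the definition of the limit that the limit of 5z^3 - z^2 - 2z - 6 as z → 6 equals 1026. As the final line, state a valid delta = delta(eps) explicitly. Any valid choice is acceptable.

delta = min(2, eps/724)

Fix eps > 0. We want delta > 0 such that 0 < |z − 6| < delta implies |(5z^3 - z^2 - 2z - 6) − 1026| < eps.
(5z^3 - z^2 - 2z - 6) − 1026 = 5z^3 - z^2 - 2z - 1032 = (z − 6)(5z^2 + 29z + 172).
So |(5z^3 - z^2 - 2z - 6) − 1026| = |z − 6|·|5z^2 + 29z + 172|.
Assume first that |z − 6| < 2, so |z| < 8. Then |5z^2 + 29z + 172| ≤ 5·8^2 + 29·8 + 172 = 724.
Hence |(5z^3 - z^2 - 2z - 6) − 1026| ≤ 724|z − 6| < eps provided |z − 6| < eps/724.
Take delta = min(2, eps/724). Then 0 < |z − 6| < delta gives both |z − 6| < 2 and |z − 6| < eps/724, so |(5z^3 - z^2 - 2z - 6) − 1026| < eps.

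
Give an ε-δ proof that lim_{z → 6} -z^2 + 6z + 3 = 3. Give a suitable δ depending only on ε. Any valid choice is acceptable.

δ = min(2, ε/8)

Let ε > 0. We want δ > 0 such that 0 < |z − 6| < δ implies |(-z^2 + 6z + 3) − 3| < ε.
(-z^2 + 6z + 3) − 3 = -z^2 + 6z = (z − 6)(-z).
So |(-z^2 + 6z + 3) − 3| = |z − 6|·|-z|.
Assume first that |z − 6| < 2, so |z| < 8. Then |-z| ≤ 8 = 8.
Hence |(-z^2 + 6z + 3) − 3| ≤ 8|z − 6| < ε provided |z − 6| < ε/8.
Take δ = min(2, ε/8). Then 0 < |z − 6| < δ gives both |z − 6| < 2 and |z − 6| < ε/8, so |(-z^2 + 6z + 3) − 3| < ε.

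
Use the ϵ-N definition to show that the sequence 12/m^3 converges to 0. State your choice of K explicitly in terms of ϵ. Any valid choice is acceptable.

K = (12/ϵ)^{1/3}

Suppose ϵ > 0. For m ≥ 1, |12/m^3 − 0| = 12/m^3.
12/m^3 < ϵ ⇔ m^3 > 12/ϵ ⇔ m > (12/ϵ)^{1/3}.
Take K = (12/ϵ)^{1/3}. Then m > K implies 12/m^3 < ϵ.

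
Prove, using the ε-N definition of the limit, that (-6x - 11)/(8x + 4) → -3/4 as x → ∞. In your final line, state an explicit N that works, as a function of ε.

Fix ε > 0. We seek N > 0 such that x > N implies |(-6x - 11)/(8x + 4) + 3/4| < ε.
(-6x - 11)/(8x + 4) + 3/4 = (8(-6x - 11) − (-6)(8x + 4)) / (8(8x + 4)) = -64/(8(8x + 4)).
For x > 0 we have 8x + 4 > 8x, so |(-6x - 11)/(8x + 4) + 3/4| = 64/(8(8x + 4)) < 64/(8·8x) = 1/x.
Thus |(-6x - 11)/(8x + 4) + 3/4| < ε whenever x > 1/ε.
Take N = 1/ε. If x > N then |(-6x - 11)/(8x + 4) + 3/4| < 1/x < ε.

N = 1/ε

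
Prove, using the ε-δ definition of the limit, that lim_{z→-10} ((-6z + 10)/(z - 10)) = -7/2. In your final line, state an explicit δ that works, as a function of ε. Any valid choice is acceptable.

δ = min(10, 4ε)

Suppose ε > 0. We want δ > 0 with 0 < |z + 10| < δ ⇒ |(-6z + 10)/(z - 10) + 7/2| < ε.
Combining over a common denominator, (-6z + 10)/(z - 10) + 7/2 = [(-6z + 10)·(-20) − 70·(z - 10)] / [(-20)·(z - 10)] = 50(z + 10) / ((-20)(z - 10)).
So |(-6z + 10)/(z - 10) + 7/2| = 50|z + 10| / (20·|z − 10|).
Require δ ≤ 10, so |z − 10| ≥ |-20| − |z + 10| > 20 − 10 = 10.
Hence |(-6z + 10)/(z - 10) + 7/2| < 50|z + 10|/(20·10) = (1/4)|z + 10|, which is < ε once |z + 10| < 4ε.
Take δ = min(10, 4ε). Then 0 < |z + 10| < δ forces both bounds, so |(-6z + 10)/(z - 10) + 7/2| < ε.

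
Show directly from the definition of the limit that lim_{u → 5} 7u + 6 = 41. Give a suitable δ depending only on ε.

δ = ε/7

Let ε > 0 be given. We need δ > 0 so that 0 < |u − 5| < δ implies |(7u + 6) − 41| < ε.
|(7u + 6) − 41| = |7u - 35| = 7|u − 5|.
Thus it suffices that |u − 5| < ε/7.
Take δ = ε/7. If 0 < |u − 5| < δ then |(7u + 6) − 41| = 7|u − 5| < 7·(ε/7) = ε.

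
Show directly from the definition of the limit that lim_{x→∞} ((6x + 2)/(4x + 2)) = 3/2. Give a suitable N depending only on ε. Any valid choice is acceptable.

N = (1/4)/ε

Suppose ε > 0. We seek N > 0 such that x > N implies |(6x + 2)/(4x + 2) − (3/2)| < ε.
(6x + 2)/(4x + 2) − (3/2) = (4(6x + 2) − 6(4x + 2)) / (4(4x + 2)) = -4/(4(4x + 2)).
For x > 0 we have 4x + 2 > 4x, so |(6x + 2)/(4x + 2) − (3/2)| = 4/(4(4x + 2)) < 4/(4·4x) = (1/4)/x.
Thus |(6x + 2)/(4x + 2) − (3/2)| < ε whenever x > (1/4)/ε.
Take N = (1/4)/ε. If x > N then |(6x + 2)/(4x + 2) − (3/2)| < (1/4)/x < ε.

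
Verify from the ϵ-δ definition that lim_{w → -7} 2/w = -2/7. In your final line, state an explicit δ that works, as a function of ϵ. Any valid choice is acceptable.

Suppose ϵ > 0. We seek δ > 0 such that 0 < |w + 7| < δ implies |2/w + 2/7| < ϵ.
|2/w + 2/7| = 2·|-7 − w|/(7·|w|) = 2|w + 7|/(7|w|).
Restrict δ ≤ 7/2. Then |w + 7| < 7/2 gives |w| > 7/2, so 7|w| > 49/2.
Then |2/w + 2/7| < 2|w + 7|/(49/2), which is < ϵ when |w + 7| < (49/4)ϵ.
Take δ = min(7/2, (49/4)ϵ). Then 0 < |w + 7| < δ gives both |w + 7| < 7/2 and |w + 7| < (49/4)ϵ, so |2/w + 2/7| < ϵ.

δ = min(7/2, (49/4)ϵ)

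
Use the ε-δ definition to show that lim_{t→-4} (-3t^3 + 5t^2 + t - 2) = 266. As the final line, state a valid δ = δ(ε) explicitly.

Let ε > 0 be given. We want δ > 0 such that 0 < |t + 4| < δ implies |(-3t^3 + 5t^2 + t - 2) − 266| < ε.
(-3t^3 + 5t^2 + t - 2) − 266 = -3t^3 + 5t^2 + t - 268 = (t + 4)(-3t^2 + 17t - 67).
So |(-3t^3 + 5t^2 + t - 2) − 266| = |t + 4|·|-3t^2 + 17t - 67|.
Require δ ≤ 2. Then |t + 4| < 2 gives |t| < 6, and by the triangle inequality |-3t^2 + 17t - 67| ≤ 3·6^2 + 17·6 + 67 = 277.
Hence |(-3t^3 + 5t^2 + t - 2) − 266| ≤ 277|t + 4| < ε provided |t + 4| < ε/277.
Choosing δ = min(2, ε/277) ensures both conditions, hence |(-3t^3 + 5t^2 + t - 2) − 266| < ε.

δ = min(2, ε/277)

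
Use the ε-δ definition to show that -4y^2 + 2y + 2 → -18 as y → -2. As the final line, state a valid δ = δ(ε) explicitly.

δ = min(2, ε/26)

Let ε > 0. We want δ > 0 such that 0 < |y + 2| < δ implies |(-4y^2 + 2y + 2) + 18| < ε.
(-4y^2 + 2y + 2) + 18 = -4y^2 + 2y + 20 = (y + 2)(-4y + 10).
So |(-4y^2 + 2y + 2) + 18| = |y + 2|·|-4y + 10|.
Assume first that |y + 2| < 2, so |y| < 4. Then |-4y + 10| ≤ 4·4 + 10 = 26.
Hence |(-4y^2 + 2y + 2) + 18| ≤ 26|y + 2| < ε provided |y + 2| < ε/26.
Choosing δ = min(2, ε/26) ensures both conditions, hence |(-4y^2 + 2y + 2) + 18| < ε.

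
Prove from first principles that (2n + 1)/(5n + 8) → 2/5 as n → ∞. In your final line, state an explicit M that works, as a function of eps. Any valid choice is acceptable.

M = (11/25)/eps

Fix eps > 0. For n ≥ 1, |(2n + 1)/(5n + 8) − (2/5)| = |-11|/(5(5n + 8)) = 11/(5(5n + 8)).
Since 5n + 8 ≥ 5n for n ≥ 1, this is ≤ 11/(5·5n) = (11/25)/n.
So |(2n + 1)/(5n + 8) − (2/5)| < eps whenever n > (11/25)/eps.
Take M = (11/25)/eps. If n > M then |(2n + 1)/(5n + 8) − (2/5)| ≤ (11/25)/n < eps.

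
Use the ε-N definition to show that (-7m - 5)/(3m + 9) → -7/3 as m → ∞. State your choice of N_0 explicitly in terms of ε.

Suppose ε > 0. For m ≥ 1, |(-7m - 5)/(3m + 9) + 7/3| = |48|/(3(3m + 9)) = 48/(3(3m + 9)).
Since 3m + 9 ≥ 3m for m ≥ 1, this is ≤ 48/(3·3m) = (16/3)/m.
So |(-7m - 5)/(3m + 9) + 7/3| < ε whenever m > (16/3)/ε.
Take N_0 = (16/3)/ε. If m > N_0 then |(-7m - 5)/(3m + 9) + 7/3| ≤ (16/3)/m < ε.

N_0 = (16/3)/ε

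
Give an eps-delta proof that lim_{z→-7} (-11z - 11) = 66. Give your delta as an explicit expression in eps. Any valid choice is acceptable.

Let eps > 0. We need delta > 0 so that 0 < |z + 7| < delta implies |(-11z - 11) − 66| < eps.
|(-11z - 11) − 66| = |-11z - 77| = 11|z + 7|.
Thus it suffices that |z + 7| < eps/11.
Choosing delta = eps/11 gives |(-11z - 11) − 66| = 11|z + 7| < eps whenever |z + 7| < delta.

delta = eps/11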